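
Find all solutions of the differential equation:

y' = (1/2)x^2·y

Separating variables and integrating:
ln|y| = x^3/6 + C

General solution: y = Ce^(x^3/6)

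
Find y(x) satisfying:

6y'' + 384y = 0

Characteristic equation: 6r² + 384 = 0
Divide by 6: r² + 64 = 0
Roots: r = ±8i (complex conjugates)
General solution: y = C₁cos(8x) + C₂sin(8x)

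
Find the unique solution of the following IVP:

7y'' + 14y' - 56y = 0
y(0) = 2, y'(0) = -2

General solution: y = C₁e^(2x) + C₂e^(-4x)
Applying ICs: C₁ = 1, C₂ = 1
Particular solution: y = e^(2x) + e^(-4x)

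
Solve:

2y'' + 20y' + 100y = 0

Characteristic equation: 2r² + 20r + 100 = 0
Divide by 2: r² + 10r + 50 = 0
Roots: r = -5 ± 5i (complex conjugates)
General solution: y = e^(-5x)(C₁cos(5x) + C₂sin(5x))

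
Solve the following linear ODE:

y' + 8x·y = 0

Using integrating factor method:

General solution: y = Ce^(-4x^2)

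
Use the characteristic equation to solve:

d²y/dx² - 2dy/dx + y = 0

Characteristic equation: r² - 2r + 1 = 0
Factored: (r - 1)² = 0
Repeated root: r = 1
General solution: y = (C₁ + C₂x)e^x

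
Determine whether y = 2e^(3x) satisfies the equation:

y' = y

Verification:
y = 2e^(3x)
y' = 6e^(3x)
But y = 2e^(3x)
y' ≠ y — the derivative does not match

No, it is not a solution.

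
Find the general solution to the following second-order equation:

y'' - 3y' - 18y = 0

Characteristic equation: r² - 3r - 18 = 0
Roots: r = 6, -3 (distinct real)
General solution: y = C₁e^(6x) + C₂e^(-3x)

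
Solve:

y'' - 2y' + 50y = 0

Characteristic equation: r² - 2r + 50 = 0
Roots: r = 1 ± 7i (complex conjugates)
General solution: y = e^x(C₁cos(7x) + C₂sin(7x))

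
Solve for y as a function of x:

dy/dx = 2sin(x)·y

Separating variables and integrating:
ln|y| = -2cos(x) + C

General solution: y = Ce^(-2cos(x))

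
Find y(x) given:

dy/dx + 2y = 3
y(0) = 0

General solution: y = 3/2 + Ce^(-2x)
Applying y(0) = 0: C = 0 - 3/2 = -3/2
Particular solution: y = 3/2 - (3/2)e^(-2x)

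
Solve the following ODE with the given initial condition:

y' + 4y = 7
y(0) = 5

General solution: y = 7/4 + Ce^(-4x)
Applying y(0) = 5: C = 5 - 7/4 = 13/4
Particular solution: y = 7/4 + (13/4)e^(-4x)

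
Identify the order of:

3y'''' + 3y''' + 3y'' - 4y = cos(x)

The order is 4 (highest derivative is of order 4).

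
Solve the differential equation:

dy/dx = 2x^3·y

Separating variables and integrating:
ln|y| = x^4/2 + C

General solution: y = Ce^(x^4/2)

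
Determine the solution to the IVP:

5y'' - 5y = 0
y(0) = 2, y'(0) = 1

General solution: y = C₁e^x + C₂e^(-x)
Applying ICs: C₁ = 3/2, C₂ = 1/2
Particular solution: y = (3/2)e^x + (1/2)e^(-x)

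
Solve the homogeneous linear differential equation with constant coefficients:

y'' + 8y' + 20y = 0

Characteristic equation: r² + 8r + 20 = 0
Roots: r = -4 ± 2i (complex conjugates)
General solution: y = e^(-4x)(C₁cos(2x) + C₂sin(2x))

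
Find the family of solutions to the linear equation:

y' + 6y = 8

Using integrating factor method:

General solution: y = 4/3 + Ce^(-6x)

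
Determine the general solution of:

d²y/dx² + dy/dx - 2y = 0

Characteristic equation: r² + r - 2 = 0
Roots: r = 1, -2 (distinct real)
General solution: y = C₁e^x + C₂e^(-2x)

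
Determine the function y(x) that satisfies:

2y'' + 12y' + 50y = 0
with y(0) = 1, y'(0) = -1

General solution: y = e^(-3x)(C₁cos(4x) + C₂sin(4x))
Complex roots r = -3 ± 4i
Applying ICs: C₁ = 1, C₂ = 1/2
Particular solution: y = e^(-3x)(cos(4x) + (1/2)sin(4x))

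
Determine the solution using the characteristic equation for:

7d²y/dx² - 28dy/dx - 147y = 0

Characteristic equation: 7r² - 28r - 147 = 0
Divide by 7: r² - 4r - 21 = 0
Roots: r = 7, -3 (distinct real)
General solution: y = C₁e^(7x) + C₂e^(-3x)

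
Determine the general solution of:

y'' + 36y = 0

Characteristic equation: r² + 36 = 0
Roots: r = ±6i (complex conjugates)
General solution: y = C₁cos(6x) + C₂sin(6x)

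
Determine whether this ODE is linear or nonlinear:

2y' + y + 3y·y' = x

Nonlinear (product y·y')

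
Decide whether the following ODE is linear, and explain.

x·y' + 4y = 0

Linear (y and its derivatives appear to the first power only, no products of y terms)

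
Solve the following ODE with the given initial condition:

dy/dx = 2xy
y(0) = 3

General solution: y = Ce^(x²)
Applying IC y(0) = 3:
Particular solution: y = 3e^(x²)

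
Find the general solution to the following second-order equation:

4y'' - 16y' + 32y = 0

Characteristic equation: 4r² - 16r + 32 = 0
Divide by 4: r² - 4r + 8 = 0
Roots: r = 2 ± 2i (complex conjugates)
General solution: y = e^(2x)(C₁cos(2x) + C₂sin(2x))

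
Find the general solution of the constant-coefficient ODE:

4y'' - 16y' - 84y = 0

Characteristic equation: 4r² - 16r - 84 = 0
Divide by 4: r² - 4r - 21 = 0
Roots: r = 7, -3 (distinct real)
General solution: y = C₁e^(7x) + C₂e^(-3x)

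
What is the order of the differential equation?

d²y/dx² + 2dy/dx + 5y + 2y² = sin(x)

The order is 2 (highest derivative is of order 2).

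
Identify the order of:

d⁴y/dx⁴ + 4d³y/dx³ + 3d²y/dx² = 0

The order is 4 (highest derivative is of order 4).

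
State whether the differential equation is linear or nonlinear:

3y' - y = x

Linear (y and its derivatives appear to the first power only, no products of y terms)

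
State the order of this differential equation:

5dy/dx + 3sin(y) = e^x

The order is 1 (highest derivative is of order 1).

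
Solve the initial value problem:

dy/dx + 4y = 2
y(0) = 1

General solution: y = 1/2 + Ce^(-4x)
Applying y(0) = 1: C = 1 - 1/2 = 1/2
Particular solution: y = 1/2 + (1/2)e^(-4x)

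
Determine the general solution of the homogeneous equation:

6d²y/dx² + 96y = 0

Characteristic equation: 6r² + 96 = 0
Divide by 6: r² + 16 = 0
Roots: r = ±4i (complex conjugates)
General solution: y = C₁cos(4x) + C₂sin(4x)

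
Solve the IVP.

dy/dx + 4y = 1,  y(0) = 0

General solution: y = 1/4 + Ce^(-4x)
Applying y(0) = 0: C = 0 - 1/4 = -1/4
Particular solution: y = 1/4 - (1/4)e^(-4x)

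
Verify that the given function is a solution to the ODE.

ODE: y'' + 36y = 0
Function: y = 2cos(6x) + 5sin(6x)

Verification:
y'' = -72cos(6x) - 180sin(6x)
y'' + 36y = 0 ✓

Yes, it is a solution.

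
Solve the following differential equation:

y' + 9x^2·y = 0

Using integrating factor method:

General solution: y = Ce^(-3x^3)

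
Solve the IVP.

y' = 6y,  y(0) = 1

General solution: y = Ce^(6x)
Applying IC y(0) = 1:
Particular solution: y = e^(6x)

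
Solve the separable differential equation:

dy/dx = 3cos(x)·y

Separating variables and integrating:
ln|y| = 3sin(x) + C

General solution: y = Ce^(3sin(x))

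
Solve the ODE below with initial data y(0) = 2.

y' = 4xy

General solution: y = Ce^(2x²)
Applying IC y(0) = 2:
Particular solution: y = 2e^(2x²)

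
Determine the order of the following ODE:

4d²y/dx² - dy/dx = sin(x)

The order is 2 (highest derivative is of order 2).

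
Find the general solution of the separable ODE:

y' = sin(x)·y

Separating variables and integrating:
ln|y| = -cos(x) + C

General solution: y = Ce^(-cos(x))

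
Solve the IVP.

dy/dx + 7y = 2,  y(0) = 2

General solution: y = 2/7 + Ce^(-7x)
Applying y(0) = 2: C = 2 - 2/7 = 12/7
Particular solution: y = 2/7 + (12/7)e^(-7x)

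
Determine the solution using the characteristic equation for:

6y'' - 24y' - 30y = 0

Characteristic equation: 6r² - 24r - 30 = 0
Divide by 6: r² - 4r - 5 = 0
Roots: r = 5, -1 (distinct real)
General solution: y = C₁e^(5x) + C₂e^(-x)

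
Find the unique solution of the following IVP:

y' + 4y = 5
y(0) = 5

General solution: y = 5/4 + Ce^(-4x)
Applying y(0) = 5: C = 5 - 5/4 = 15/4
Particular solution: y = 5/4 + (15/4)e^(-4x)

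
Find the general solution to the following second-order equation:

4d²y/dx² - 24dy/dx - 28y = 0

Characteristic equation: 4r² - 24r - 28 = 0
Divide by 4: r² - 6r - 7 = 0
Roots: r = 7, -1 (distinct real)
General solution: y = C₁e^(7x) + C₂e^(-x)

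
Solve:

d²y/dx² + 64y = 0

Characteristic equation: r² + 64 = 0
Roots: r = ±8i (complex conjugates)
General solution: y = C₁cos(8x) + C₂sin(8x)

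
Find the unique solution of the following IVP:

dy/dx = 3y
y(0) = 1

General solution: y = Ce^(3x)
Applying IC y(0) = 1:
Particular solution: y = e^(3x)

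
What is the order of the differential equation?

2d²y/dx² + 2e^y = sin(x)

The order is 2 (highest derivative is of order 2).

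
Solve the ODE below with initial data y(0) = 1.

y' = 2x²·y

General solution: y = Ce^(2x³/3)
Applying IC y(0) = 1:
Particular solution: y = e^(2x³/3)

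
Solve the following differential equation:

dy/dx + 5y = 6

Using integrating factor method:

General solution: y = 6/5 + Ce^(-5x)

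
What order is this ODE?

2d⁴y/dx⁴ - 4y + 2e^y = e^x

The order is 4 (highest derivative is of order 4).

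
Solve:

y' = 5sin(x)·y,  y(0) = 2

General solution: y = Ce^(-5cos(x))
Applying IC y(0) = 2:
Particular solution: y = 2e^(5(1-cos(x)))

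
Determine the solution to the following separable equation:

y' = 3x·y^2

Separating variables and integrating:
-1/y = 3x^2/2 + C

General solution: y^-1 = (-3/2)x^2 + C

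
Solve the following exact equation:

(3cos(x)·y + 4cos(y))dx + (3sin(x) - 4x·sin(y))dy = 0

Verify exactness: ∂M/∂y = ∂N/∂x ✓
Find F(x,y) such that ∂F/∂x = M, ∂F/∂y = N
Solution: 3sin(x)·y + 4x·cos(y) = C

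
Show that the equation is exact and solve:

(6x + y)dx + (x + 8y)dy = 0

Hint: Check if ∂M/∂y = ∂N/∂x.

Verify exactness: ∂M/∂y = ∂N/∂x ✓
Find F(x,y) such that ∂F/∂x = M, ∂F/∂y = N
Solution: 3x² + xy + 4y² = C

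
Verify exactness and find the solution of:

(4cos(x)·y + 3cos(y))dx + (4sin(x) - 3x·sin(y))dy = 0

Verify exactness: ∂M/∂y = ∂N/∂x ✓
Find F(x,y) such that ∂F/∂x = M, ∂F/∂y = N
Solution: 4sin(x)·y + 3x·cos(y) = C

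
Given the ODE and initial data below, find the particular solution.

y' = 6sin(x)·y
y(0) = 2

General solution: y = Ce^(-6cos(x))
Applying IC y(0) = 2:
Particular solution: y = 2e^(6(1-cos(x)))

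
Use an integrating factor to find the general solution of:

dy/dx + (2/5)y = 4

Using integrating factor method:

General solution: y = 10 + Ce^(-2x/5)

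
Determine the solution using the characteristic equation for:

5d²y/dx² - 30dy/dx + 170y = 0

Characteristic equation: 5r² - 30r + 170 = 0
Divide by 5: r² - 6r + 34 = 0
Roots: r = 3 ± 5i (complex conjugates)
General solution: y = e^(3x)(C₁cos(5x) + C₂sin(5x))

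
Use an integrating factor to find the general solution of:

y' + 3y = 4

Using integrating factor method:

General solution: y = 4/3 + Ce^(-3x)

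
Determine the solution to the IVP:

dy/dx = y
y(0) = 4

General solution: y = Ce^x
Applying IC y(0) = 4:
Particular solution: y = 4e^x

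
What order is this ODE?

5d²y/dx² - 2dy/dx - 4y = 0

The order is 2 (highest derivative is of order 2).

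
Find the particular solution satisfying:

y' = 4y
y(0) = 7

General solution: y = Ce^(4x)
Applying IC y(0) = 7:
Particular solution: y = 7e^(4x)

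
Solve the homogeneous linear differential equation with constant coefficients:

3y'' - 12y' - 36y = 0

Characteristic equation: 3r² - 12r - 36 = 0
Divide by 3: r² - 4r - 12 = 0
Roots: r = 6, -2 (distinct real)
General solution: y = C₁e^(6x) + C₂e^(-2x)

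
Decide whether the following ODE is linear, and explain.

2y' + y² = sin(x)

Nonlinear (y² term)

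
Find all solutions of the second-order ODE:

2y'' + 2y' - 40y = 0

Characteristic equation: 2r² + 2r - 40 = 0
Divide by 2: r² + r - 20 = 0
Roots: r = 4, -5 (distinct real)
General solution: y = C₁e^(4x) + C₂e^(-5x)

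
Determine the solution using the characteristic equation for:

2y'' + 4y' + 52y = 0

Characteristic equation: 2r² + 4r + 52 = 0
Divide by 2: r² + 2r + 26 = 0
Roots: r = -1 ± 5i (complex conjugates)
General solution: y = e^(-x)(C₁cos(5x) + C₂sin(5x))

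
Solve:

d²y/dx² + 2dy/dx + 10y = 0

Characteristic equation: r² + 2r + 10 = 0
Roots: r = -1 ± 3i (complex conjugates)
General solution: y = e^(-x)(C₁cos(3x) + C₂sin(3x))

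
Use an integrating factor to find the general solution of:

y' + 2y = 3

Using integrating factor method:

General solution: y = 3/2 + Ce^(-2x)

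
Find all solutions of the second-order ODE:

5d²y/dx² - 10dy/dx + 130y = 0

Characteristic equation: 5r² - 10r + 130 = 0
Divide by 5: r² - 2r + 26 = 0
Roots: r = 1 ± 5i (complex conjugates)
General solution: y = e^x(C₁cos(5x) + C₂sin(5x))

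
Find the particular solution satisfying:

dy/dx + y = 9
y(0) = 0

General solution: y = 9 + Ce^(-x)
Applying y(0) = 0: C = 0 - 9 = -9
Particular solution: y = 9 - 9e^(-x)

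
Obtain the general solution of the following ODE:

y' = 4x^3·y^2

Separating variables and integrating:
-1/y = x^4 + C

General solution: y^-1 = -x^4 + C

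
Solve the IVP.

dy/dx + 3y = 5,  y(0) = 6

General solution: y = 5/3 + Ce^(-3x)
Applying y(0) = 6: C = 6 - 5/3 = 13/3
Particular solution: y = 5/3 + (13/3)e^(-3x)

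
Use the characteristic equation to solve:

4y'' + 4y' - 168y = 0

Characteristic equation: 4r² + 4r - 168 = 0
Divide by 4: r² + r - 42 = 0
Roots: r = 6, -7 (distinct real)
General solution: y = C₁e^(6x) + C₂e^(-7x)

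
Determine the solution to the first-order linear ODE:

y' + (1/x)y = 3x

Using integrating factor method:

General solution: y = x^2 + C/x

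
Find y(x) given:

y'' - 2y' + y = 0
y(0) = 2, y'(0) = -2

General solution: y = (C₁ + C₂x)e^x
Repeated root r = 1
Applying ICs: C₁ = 2, C₂ = -4
Particular solution: y = (2 - 4x)e^x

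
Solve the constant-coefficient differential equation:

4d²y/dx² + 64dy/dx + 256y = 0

Characteristic equation: 4r² + 64r + 256 = 0
Divide by 4: r² + 16r + 64 = 0
Factored: (r + 8)² = 0
Repeated root: r = -8
General solution: y = (C₁ + C₂x)e^(-8x)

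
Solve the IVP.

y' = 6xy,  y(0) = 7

General solution: y = Ce^(3x²)
Applying IC y(0) = 7:
Particular solution: y = 7e^(3x²)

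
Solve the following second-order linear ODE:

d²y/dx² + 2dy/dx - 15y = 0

Characteristic equation: r² + 2r - 15 = 0
Roots: r = 3, -5 (distinct real)
General solution: y = C₁e^(3x) + C₂e^(-5x)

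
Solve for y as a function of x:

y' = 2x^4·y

Separating variables and integrating:
ln|y| = 2x^5/5 + C

General solution: y = Ce^(2x^5/5)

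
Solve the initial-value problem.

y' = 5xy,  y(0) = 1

General solution: y = Ce^(5x²/2)
Applying IC y(0) = 1:
Particular solution: y = e^(5x²/2)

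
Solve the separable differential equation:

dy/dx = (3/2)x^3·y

Separating variables and integrating:
ln|y| = 3x^4/8 + C

General solution: y = Ce^(3x^4/8)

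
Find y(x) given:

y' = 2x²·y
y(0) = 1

General solution: y = Ce^(2x³/3)
Applying IC y(0) = 1:
Particular solution: y = e^(2x³/3)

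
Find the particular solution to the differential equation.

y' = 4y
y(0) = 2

General solution: y = Ce^(4x)
Applying IC y(0) = 2:
Particular solution: y = 2e^(4x)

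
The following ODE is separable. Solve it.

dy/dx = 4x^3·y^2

Separating variables and integrating:
-1/y = x^4 + C

General solution: y^-1 = -x^4 + C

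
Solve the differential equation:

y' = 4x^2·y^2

Separating variables and integrating:
-1/y = 4x^3/3 + C

General solution: y^-1 = (-4/3)x^3 + C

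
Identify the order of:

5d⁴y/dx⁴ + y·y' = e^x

The order is 4 (highest derivative is of order 4).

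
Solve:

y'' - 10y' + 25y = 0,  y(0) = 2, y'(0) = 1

General solution: y = (C₁ + C₂x)e^(5x)
Repeated root r = 5
Applying ICs: C₁ = 2, C₂ = -9
Particular solution: y = (2 - 9x)e^(5x)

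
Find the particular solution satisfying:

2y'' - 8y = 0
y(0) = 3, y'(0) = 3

General solution: y = C₁e^(2x) + C₂e^(-2x)
Applying ICs: C₁ = 9/4, C₂ = 3/4
Particular solution: y = (9/4)e^(2x) + (3/4)e^(-2x)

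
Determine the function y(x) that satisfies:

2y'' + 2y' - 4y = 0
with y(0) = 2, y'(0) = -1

General solution: y = C₁e^x + C₂e^(-2x)
Applying ICs: C₁ = 1, C₂ = 1
Particular solution: y = e^x + e^(-2x)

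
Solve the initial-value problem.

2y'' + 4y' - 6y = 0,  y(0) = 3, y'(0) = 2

General solution: y = C₁e^x + C₂e^(-3x)
Applying ICs: C₁ = 11/4, C₂ = 1/4
Particular solution: y = (11/4)e^x + (1/4)e^(-3x)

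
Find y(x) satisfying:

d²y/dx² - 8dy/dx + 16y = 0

Characteristic equation: r² - 8r + 16 = 0
Factored: (r - 4)² = 0
Repeated root: r = 4
General solution: y = (C₁ + C₂x)e^(4x)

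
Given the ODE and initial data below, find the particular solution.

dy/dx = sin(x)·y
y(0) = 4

General solution: y = Ce^(-cos(x))
Applying IC y(0) = 4:
Particular solution: y = 4e^(1-cos(x))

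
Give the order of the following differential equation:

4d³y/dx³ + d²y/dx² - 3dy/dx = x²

The order is 3 (highest derivative is of order 3).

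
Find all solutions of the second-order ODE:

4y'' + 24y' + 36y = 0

Characteristic equation: 4r² + 24r + 36 = 0
Divide by 4: r² + 6r + 9 = 0
Factored: (r + 3)² = 0
Repeated root: r = -3
General solution: y = (C₁ + C₂x)e^(-3x)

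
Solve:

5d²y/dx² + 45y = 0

Characteristic equation: 5r² + 45 = 0
Divide by 5: r² + 9 = 0
Roots: r = ±3i (complex conjugates)
General solution: y = C₁cos(3x) + C₂sin(3x)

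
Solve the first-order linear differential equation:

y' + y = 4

Using integrating factor method:

General solution: y = 4 + Ce^(-x)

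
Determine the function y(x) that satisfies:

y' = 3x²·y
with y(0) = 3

General solution: y = Ce^(x³)
Applying IC y(0) = 3:
Particular solution: y = 3e^(x³)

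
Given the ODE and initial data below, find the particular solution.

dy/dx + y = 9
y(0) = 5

General solution: y = 9 + Ce^(-x)
Applying y(0) = 5: C = 5 - 9 = -4
Particular solution: y = 9 - 4e^(-x)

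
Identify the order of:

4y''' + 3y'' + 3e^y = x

The order is 3 (highest derivative is of order 3).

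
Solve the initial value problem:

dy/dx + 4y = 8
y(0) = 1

General solution: y = 2 + Ce^(-4x)
Applying y(0) = 1: C = 1 - 2 = -1
Particular solution: y = 2 - e^(-4x)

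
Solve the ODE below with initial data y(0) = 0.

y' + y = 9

General solution: y = 9 + Ce^(-x)
Applying y(0) = 0: C = 0 - 9 = -9
Particular solution: y = 9 - 9e^(-x)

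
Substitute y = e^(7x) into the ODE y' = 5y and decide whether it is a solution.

Verification:
y = e^(7x)
y' = 7e^(7x)
But 5y = 5e^(7x)
y' ≠ 5y — the derivative does not match

No, it is not a solution.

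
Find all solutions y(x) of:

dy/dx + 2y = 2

Using integrating factor method:

General solution: y = 1 + Ce^(-2x)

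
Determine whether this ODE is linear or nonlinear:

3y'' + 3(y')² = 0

Nonlinear ((y')² term)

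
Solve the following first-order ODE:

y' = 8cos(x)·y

Separating variables and integrating:
ln|y| = 8sin(x) + C

General solution: y = Ce^(8sin(x))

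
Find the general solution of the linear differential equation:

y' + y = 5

Using integrating factor method:

General solution: y = 5 + Ce^(-x)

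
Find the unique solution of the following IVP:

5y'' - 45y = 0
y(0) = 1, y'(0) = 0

General solution: y = C₁e^(3x) + C₂e^(-3x)
Applying ICs: C₁ = 1/2, C₂ = 1/2
Particular solution: y = (1/2)e^(3x) + (1/2)e^(-3x)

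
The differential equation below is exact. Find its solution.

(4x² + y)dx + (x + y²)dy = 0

Verify exactness: ∂M/∂y = ∂N/∂x ✓
Find F(x,y) such that ∂F/∂x = M, ∂F/∂y = N
Solution: 4x³/3 + xy + y³/3 = C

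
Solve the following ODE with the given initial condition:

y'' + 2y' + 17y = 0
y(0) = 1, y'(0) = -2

General solution: y = e^(-x)(C₁cos(4x) + C₂sin(4x))
Complex roots r = -1 ± 4i
Applying ICs: C₁ = 1, C₂ = -1/4
Particular solution: y = e^(-x)(cos(4x) - (1/4)sin(4x))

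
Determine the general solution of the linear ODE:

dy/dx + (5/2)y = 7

Using integrating factor method:

General solution: y = 14/5 + Ce^(-5x/2)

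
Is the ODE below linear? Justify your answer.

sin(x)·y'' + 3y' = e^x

Yes. Linear (y and its derivatives appear to the first power only, no products of y terms)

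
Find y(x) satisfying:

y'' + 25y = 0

Characteristic equation: r² + 25 = 0
Roots: r = ±5i (complex conjugates)
General solution: y = C₁cos(5x) + C₂sin(5x)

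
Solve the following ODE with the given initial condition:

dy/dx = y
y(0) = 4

General solution: y = Ce^x
Applying IC y(0) = 4:
Particular solution: y = 4e^x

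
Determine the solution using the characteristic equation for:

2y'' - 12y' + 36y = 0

Characteristic equation: 2r² - 12r + 36 = 0
Divide by 2: r² - 6r + 18 = 0
Roots: r = 3 ± 3i (complex conjugates)
General solution: y = e^(3x)(C₁cos(3x) + C₂sin(3x))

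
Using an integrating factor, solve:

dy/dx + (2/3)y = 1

Using integrating factor method:

General solution: y = 3/2 + Ce^(-2x/3)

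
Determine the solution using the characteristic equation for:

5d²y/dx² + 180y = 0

Characteristic equation: 5r² + 180 = 0
Divide by 5: r² + 36 = 0
Roots: r = ±6i (complex conjugates)
General solution: y = C₁cos(6x) + C₂sin(6x)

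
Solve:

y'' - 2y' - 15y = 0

Characteristic equation: r² - 2r - 15 = 0
Roots: r = 5, -3 (distinct real)
General solution: y = C₁e^(5x) + C₂e^(-3x)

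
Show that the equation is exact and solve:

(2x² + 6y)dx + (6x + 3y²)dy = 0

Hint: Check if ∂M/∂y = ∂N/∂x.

Verify exactness: ∂M/∂y = ∂N/∂x ✓
Find F(x,y) such that ∂F/∂x = M, ∂F/∂y = N
Solution: 2x³/3 + 6xy + y³ = C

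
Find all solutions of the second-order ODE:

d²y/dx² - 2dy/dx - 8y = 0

Characteristic equation: r² - 2r - 8 = 0
Roots: r = 4, -2 (distinct real)
General solution: y = C₁e^(4x) + C₂e^(-2x)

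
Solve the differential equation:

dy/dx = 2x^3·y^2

Separating variables and integrating:
-1/y = x^4/2 + C

General solution: y^-1 = (-1/2)x^4 + C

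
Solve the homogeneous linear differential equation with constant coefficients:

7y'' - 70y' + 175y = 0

Characteristic equation: 7r² - 70r + 175 = 0
Divide by 7: r² - 10r + 25 = 0
Factored: (r - 5)² = 0
Repeated root: r = 5
General solution: y = (C₁ + C₂x)e^(5x)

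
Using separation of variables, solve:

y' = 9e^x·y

Separating variables and integrating:
ln|y| = 9e^x + C

General solution: y = Ce^(9e^x)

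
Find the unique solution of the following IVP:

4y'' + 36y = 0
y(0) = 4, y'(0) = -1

General solution: y = C₁cos(3x) + C₂sin(3x)
Complex roots r = ±3i
Applying ICs: C₁ = 4, C₂ = -1/3
Particular solution: y = 4cos(3x) - (1/3)sin(3x)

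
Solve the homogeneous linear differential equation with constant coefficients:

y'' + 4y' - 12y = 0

Characteristic equation: r² + 4r - 12 = 0
Roots: r = 2, -6 (distinct real)
General solution: y = C₁e^(2x) + C₂e^(-6x)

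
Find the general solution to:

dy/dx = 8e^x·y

Separating variables and integrating:
ln|y| = 8e^x + C

General solution: y = Ce^(8e^x)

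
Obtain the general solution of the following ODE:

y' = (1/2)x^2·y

Separating variables and integrating:
ln|y| = x^3/6 + C

General solution: y = Ce^(x^3/6)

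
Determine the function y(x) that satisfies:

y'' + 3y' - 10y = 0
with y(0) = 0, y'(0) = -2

General solution: y = C₁e^(2x) + C₂e^(-5x)
Applying ICs: C₁ = -2/7, C₂ = 2/7
Particular solution: y = -(2/7)e^(2x) + (2/7)e^(-5x)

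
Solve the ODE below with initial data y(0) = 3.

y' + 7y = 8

General solution: y = 8/7 + Ce^(-7x)
Applying y(0) = 3: C = 3 - 8/7 = 13/7
Particular solution: y = 8/7 + (13/7)e^(-7x)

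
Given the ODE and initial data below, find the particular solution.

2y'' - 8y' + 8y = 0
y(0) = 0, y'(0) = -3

General solution: y = (C₁ + C₂x)e^(2x)
Repeated root r = 2
Applying ICs: C₁ = 0, C₂ = -3
Particular solution: y = -3xe^(2x)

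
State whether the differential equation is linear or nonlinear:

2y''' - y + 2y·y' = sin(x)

Nonlinear (product y·y')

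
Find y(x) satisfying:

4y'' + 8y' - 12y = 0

Characteristic equation: 4r² + 8r - 12 = 0
Divide by 4: r² + 2r - 3 = 0
Roots: r = 1, -3 (distinct real)
General solution: y = C₁e^x + C₂e^(-3x)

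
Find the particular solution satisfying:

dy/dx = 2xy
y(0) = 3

General solution: y = Ce^(x²)
Applying IC y(0) = 3:
Particular solution: y = 3e^(x²)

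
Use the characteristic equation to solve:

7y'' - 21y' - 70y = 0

Characteristic equation: 7r² - 21r - 70 = 0
Divide by 7: r² - 3r - 10 = 0
Roots: r = 5, -2 (distinct real)
General solution: y = C₁e^(5x) + C₂e^(-2x)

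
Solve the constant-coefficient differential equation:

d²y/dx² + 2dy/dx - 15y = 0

Characteristic equation: r² + 2r - 15 = 0
Roots: r = 3, -5 (distinct real)
General solution: y = C₁e^(3x) + C₂e^(-5x)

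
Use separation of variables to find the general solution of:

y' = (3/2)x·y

Separating variables and integrating:
ln|y| = 3x^2/4 + C

General solution: y = Ce^(3x^2/4)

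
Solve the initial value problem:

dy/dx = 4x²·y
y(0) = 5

General solution: y = Ce^(4x³/3)
Applying IC y(0) = 5:
Particular solution: y = 5e^(4x³/3)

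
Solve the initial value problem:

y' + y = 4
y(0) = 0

General solution: y = 4 + Ce^(-x)
Applying y(0) = 0: C = 0 - 4 = -4
Particular solution: y = 4 - 4e^(-x)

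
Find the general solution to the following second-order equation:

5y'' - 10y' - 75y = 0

Characteristic equation: 5r² - 10r - 75 = 0
Divide by 5: r² - 2r - 15 = 0
Roots: r = 5, -3 (distinct real)
General solution: y = C₁e^(5x) + C₂e^(-3x)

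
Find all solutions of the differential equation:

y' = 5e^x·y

Separating variables and integrating:
ln|y| = 5e^x + C

General solution: y = Ce^(5e^x)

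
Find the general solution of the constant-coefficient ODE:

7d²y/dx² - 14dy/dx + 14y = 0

Characteristic equation: 7r² - 14r + 14 = 0
Divide by 7: r² - 2r + 2 = 0
Roots: r = 1 ± i (complex conjugates)
General solution: y = e^x(C₁cos(x) + C₂sin(x))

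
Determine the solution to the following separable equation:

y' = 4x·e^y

Separating variables and integrating:
-e^(-y) = 2x² + C

General solution: y = -ln(C - 2x²)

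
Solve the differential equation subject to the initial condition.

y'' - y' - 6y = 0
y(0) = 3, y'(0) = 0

General solution: y = C₁e^(3x) + C₂e^(-2x)
Applying ICs: C₁ = 6/5, C₂ = 9/5
Particular solution: y = (6/5)e^(3x) + (9/5)e^(-2x)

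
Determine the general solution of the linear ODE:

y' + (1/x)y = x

Using integrating factor method:

General solution: y = (1/3)x^2 + C/x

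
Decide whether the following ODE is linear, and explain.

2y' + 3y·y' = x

Nonlinear (product y·y')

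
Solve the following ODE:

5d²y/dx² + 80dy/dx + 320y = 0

Characteristic equation: 5r² + 80r + 320 = 0
Divide by 5: r² + 16r + 64 = 0
Factored: (r + 8)² = 0
Repeated root: r = -8
General solution: y = (C₁ + C₂x)e^(-8x)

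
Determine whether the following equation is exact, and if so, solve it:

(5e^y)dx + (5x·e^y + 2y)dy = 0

Verify exactness: ∂M/∂y = ∂N/∂x ✓
Find F(x,y) such that ∂F/∂x = M, ∂F/∂y = N
Solution: 5x·e^y + y² = C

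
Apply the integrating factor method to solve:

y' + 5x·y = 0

Using integrating factor method:

General solution: y = Ce^(-5x^2/2)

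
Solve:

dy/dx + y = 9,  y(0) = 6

General solution: y = 9 + Ce^(-x)
Applying y(0) = 6: C = 6 - 9 = -3
Particular solution: y = 9 - 3e^(-x)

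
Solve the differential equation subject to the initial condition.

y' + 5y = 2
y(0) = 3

General solution: y = 2/5 + Ce^(-5x)
Applying y(0) = 3: C = 3 - 2/5 = 13/5
Particular solution: y = 2/5 + (13/5)e^(-5x)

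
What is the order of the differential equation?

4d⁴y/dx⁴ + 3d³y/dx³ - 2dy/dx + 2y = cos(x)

The order is 4 (highest derivative is of order 4).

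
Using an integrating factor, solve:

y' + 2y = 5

Using integrating factor method:

General solution: y = 5/2 + Ce^(-2x)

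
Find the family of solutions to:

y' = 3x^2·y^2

Separating variables and integrating:
-1/y = x^3 + C

General solution: y^-1 = -x^3 + C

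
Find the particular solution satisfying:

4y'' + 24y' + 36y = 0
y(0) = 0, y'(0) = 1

General solution: y = (C₁ + C₂x)e^(-3x)
Repeated root r = -3
Applying ICs: C₁ = 0, C₂ = 1
Particular solution: y = xe^(-3x)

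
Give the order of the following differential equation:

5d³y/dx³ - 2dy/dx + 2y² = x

The order is 3 (highest derivative is of order 3).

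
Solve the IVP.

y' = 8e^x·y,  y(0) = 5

General solution: y = Ce^(8e^x)
Applying IC y(0) = 5:
Particular solution: y = 5e^(8(e^x - 1))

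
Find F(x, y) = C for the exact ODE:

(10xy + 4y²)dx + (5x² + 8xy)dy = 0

Verify exactness: ∂M/∂y = ∂N/∂x ✓
Find F(x,y) such that ∂F/∂x = M, ∂F/∂y = N
Solution: 5x²y + 4xy² = C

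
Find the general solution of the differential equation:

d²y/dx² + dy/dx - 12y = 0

Characteristic equation: r² + r - 12 = 0
Roots: r = 3, -4 (distinct real)
General solution: y = C₁e^(3x) + C₂e^(-4x)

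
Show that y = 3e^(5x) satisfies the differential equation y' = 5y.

Verification:
y = 3e^(5x)
y' = 15e^(5x)
5y = 15e^(5x)
y' = 5y ✓

Yes, it is a solution.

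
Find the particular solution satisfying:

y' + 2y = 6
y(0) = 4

General solution: y = 3 + Ce^(-2x)
Applying y(0) = 4: C = 4 - 3 = 1
Particular solution: y = 3 + e^(-2x)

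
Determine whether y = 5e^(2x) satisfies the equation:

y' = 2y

Verification:
y = 5e^(2x)
y' = 10e^(2x)
2y = 10e^(2x)
y' = 2y ✓

Yes, it is a solution.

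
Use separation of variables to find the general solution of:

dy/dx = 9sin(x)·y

Separating variables and integrating:
ln|y| = -9cos(x) + C

General solution: y = Ce^(-9cos(x))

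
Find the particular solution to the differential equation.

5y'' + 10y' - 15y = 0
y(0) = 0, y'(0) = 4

General solution: y = C₁e^x + C₂e^(-3x)
Applying ICs: C₁ = 1, C₂ = -1
Particular solution: y = e^x - e^(-3x)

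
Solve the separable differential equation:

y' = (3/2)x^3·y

Separating variables and integrating:
ln|y| = 3x^4/8 + C

General solution: y = Ce^(3x^4/8)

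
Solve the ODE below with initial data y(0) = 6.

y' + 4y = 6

General solution: y = 3/2 + Ce^(-4x)
Applying y(0) = 6: C = 6 - 3/2 = 9/2
Particular solution: y = 3/2 + (9/2)e^(-4x)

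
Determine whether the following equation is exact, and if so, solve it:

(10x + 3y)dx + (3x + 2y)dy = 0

Verify exactness: ∂M/∂y = ∂N/∂x ✓
Find F(x,y) such that ∂F/∂x = M, ∂F/∂y = N
Solution: 5x² + 3xy + y² = C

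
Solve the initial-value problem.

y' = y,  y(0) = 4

General solution: y = Ce^x
Applying IC y(0) = 4:
Particular solution: y = 4e^x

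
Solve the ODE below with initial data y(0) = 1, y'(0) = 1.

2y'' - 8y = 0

General solution: y = C₁e^(2x) + C₂e^(-2x)
Applying ICs: C₁ = 3/4, C₂ = 1/4
Particular solution: y = (3/4)e^(2x) + (1/4)e^(-2x)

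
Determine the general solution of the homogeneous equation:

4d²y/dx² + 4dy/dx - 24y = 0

Characteristic equation: 4r² + 4r - 24 = 0
Divide by 4: r² + r - 6 = 0
Roots: r = 2, -3 (distinct real)
General solution: y = C₁e^(2x) + C₂e^(-3x)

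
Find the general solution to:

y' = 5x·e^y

Separating variables and integrating:
-e^(-y) = 5x²/2 + C

General solution: y = -ln(C - 5x²/2)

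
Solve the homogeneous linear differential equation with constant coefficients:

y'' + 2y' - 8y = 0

Characteristic equation: r² + 2r - 8 = 0
Roots: r = 2, -4 (distinct real)
General solution: y = C₁e^(2x) + C₂e^(-4x)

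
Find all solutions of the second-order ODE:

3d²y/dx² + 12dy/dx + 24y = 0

Characteristic equation: 3r² + 12r + 24 = 0
Divide by 3: r² + 4r + 8 = 0
Roots: r = -2 ± 2i (complex conjugates)
General solution: y = e^(-2x)(C₁cos(2x) + C₂sin(2x))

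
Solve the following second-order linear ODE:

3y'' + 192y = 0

Characteristic equation: 3r² + 192 = 0
Divide by 3: r² + 64 = 0
Roots: r = ±8i (complex conjugates)
General solution: y = C₁cos(8x) + C₂sin(8x)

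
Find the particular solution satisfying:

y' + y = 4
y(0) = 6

General solution: y = 4 + Ce^(-x)
Applying y(0) = 6: C = 6 - 4 = 2
Particular solution: y = 4 + 2e^(-x)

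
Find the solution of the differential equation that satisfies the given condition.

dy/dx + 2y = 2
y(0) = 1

General solution: y = 1 + Ce^(-2x)
Applying y(0) = 1: C = 1 - 1 = 0
Particular solution: y = 1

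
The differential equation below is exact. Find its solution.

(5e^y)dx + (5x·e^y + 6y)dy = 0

Verify exactness: ∂M/∂y = ∂N/∂x ✓
Find F(x,y) such that ∂F/∂x = M, ∂F/∂y = N
Solution: 5x·e^y + 3y² = C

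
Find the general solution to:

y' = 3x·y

Separating variables and integrating:
ln|y| = 3x^2/2 + C

General solution: y = Ce^(3x^2/2)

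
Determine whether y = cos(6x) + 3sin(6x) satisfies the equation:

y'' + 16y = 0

Verification:
y'' = -36cos(6x) - 108sin(6x)
y'' + 16y ≠ 0 (frequency mismatch: got 36 instead of 16)

No, it is not a solution.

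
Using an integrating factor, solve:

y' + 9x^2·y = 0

Using integrating factor method:

General solution: y = Ce^(-3x^3)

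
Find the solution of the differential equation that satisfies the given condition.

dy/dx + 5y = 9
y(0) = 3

General solution: y = 9/5 + Ce^(-5x)
Applying y(0) = 3: C = 3 - 9/5 = 6/5
Particular solution: y = 9/5 + (6/5)e^(-5x)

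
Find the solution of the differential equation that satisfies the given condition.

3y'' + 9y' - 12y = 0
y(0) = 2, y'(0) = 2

General solution: y = C₁e^x + C₂e^(-4x)
Applying ICs: C₁ = 2, C₂ = 0
Particular solution: y = 2e^x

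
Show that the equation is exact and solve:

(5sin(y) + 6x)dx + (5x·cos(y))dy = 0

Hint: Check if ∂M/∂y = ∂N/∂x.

Verify exactness: ∂M/∂y = ∂N/∂x ✓
Find F(x,y) such that ∂F/∂x = M, ∂F/∂y = N
Solution: 5x·sin(y) + 3x² = C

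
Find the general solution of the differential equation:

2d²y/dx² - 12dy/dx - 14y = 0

Characteristic equation: 2r² - 12r - 14 = 0
Divide by 2: r² - 6r - 7 = 0
Roots: r = 7, -1 (distinct real)
General solution: y = C₁e^(7x) + C₂e^(-x)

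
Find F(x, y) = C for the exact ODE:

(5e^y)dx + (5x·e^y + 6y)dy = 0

Verify exactness: ∂M/∂y = ∂N/∂x ✓
Find F(x,y) such that ∂F/∂x = M, ∂F/∂y = N
Solution: 5x·e^y + 3y² = C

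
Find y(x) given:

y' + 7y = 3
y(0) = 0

General solution: y = 3/7 + Ce^(-7x)
Applying y(0) = 0: C = 0 - 3/7 = -3/7
Particular solution: y = 3/7 - (3/7)e^(-7x)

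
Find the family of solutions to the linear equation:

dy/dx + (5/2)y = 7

Using integrating factor method:

General solution: y = 14/5 + Ce^(-5x/2)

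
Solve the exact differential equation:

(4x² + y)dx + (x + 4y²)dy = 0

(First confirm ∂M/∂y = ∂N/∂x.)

Verify exactness: ∂M/∂y = ∂N/∂x ✓
Find F(x,y) such that ∂F/∂x = M, ∂F/∂y = N
Solution: 4x³/3 + xy + 4y³/3 = C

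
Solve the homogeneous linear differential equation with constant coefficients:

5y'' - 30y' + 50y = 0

Characteristic equation: 5r² - 30r + 50 = 0
Divide by 5: r² - 6r + 10 = 0
Roots: r = 3 ± i (complex conjugates)
General solution: y = e^(3x)(C₁cos(x) + C₂sin(x))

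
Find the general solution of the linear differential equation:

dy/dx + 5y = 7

Using integrating factor method:

General solution: y = 7/5 + Ce^(-5x)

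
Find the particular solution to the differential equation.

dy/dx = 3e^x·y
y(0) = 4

General solution: y = Ce^(3e^x)
Applying IC y(0) = 4:
Particular solution: y = 4e^(3(e^x - 1))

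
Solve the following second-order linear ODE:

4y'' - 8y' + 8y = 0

Characteristic equation: 4r² - 8r + 8 = 0
Divide by 4: r² - 2r + 2 = 0
Roots: r = 1 ± i (complex conjugates)
General solution: y = e^x(C₁cos(x) + C₂sin(x))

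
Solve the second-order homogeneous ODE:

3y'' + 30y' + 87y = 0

Characteristic equation: 3r² + 30r + 87 = 0
Divide by 3: r² + 10r + 29 = 0
Roots: r = -5 ± 2i (complex conjugates)
General solution: y = e^(-5x)(C₁cos(2x) + C₂sin(2x))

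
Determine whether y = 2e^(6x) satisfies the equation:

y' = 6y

Verification:
y = 2e^(6x)
y' = 12e^(6x)
6y = 12e^(6x)
y' = 6y ✓

Yes, it is a solution.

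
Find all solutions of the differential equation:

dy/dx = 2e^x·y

Separating variables and integrating:
ln|y| = 2e^x + C

General solution: y = Ce^(2e^x)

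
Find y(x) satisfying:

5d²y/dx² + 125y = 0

Characteristic equation: 5r² + 125 = 0
Divide by 5: r² + 25 = 0
Roots: r = ±5i (complex conjugates)
General solution: y = C₁cos(5x) + C₂sin(5x)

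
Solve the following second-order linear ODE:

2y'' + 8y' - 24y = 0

Characteristic equation: 2r² + 8r - 24 = 0
Divide by 2: r² + 4r - 12 = 0
Roots: r = 2, -6 (distinct real)
General solution: y = C₁e^(2x) + C₂e^(-6x)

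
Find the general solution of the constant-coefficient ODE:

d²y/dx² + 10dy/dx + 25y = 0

Characteristic equation: r² + 10r + 25 = 0
Factored: (r + 5)² = 0
Repeated root: r = -5
General solution: y = (C₁ + C₂x)e^(-5x)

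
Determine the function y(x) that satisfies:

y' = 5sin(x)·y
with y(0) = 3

General solution: y = Ce^(-5cos(x))
Applying IC y(0) = 3:
Particular solution: y = 3e^(5(1-cos(x)))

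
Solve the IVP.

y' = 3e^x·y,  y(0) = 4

General solution: y = Ce^(3e^x)
Applying IC y(0) = 4:
Particular solution: y = 4e^(3(e^x - 1))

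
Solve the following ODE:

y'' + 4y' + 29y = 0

Characteristic equation: r² + 4r + 29 = 0
Roots: r = -2 ± 5i (complex conjugates)
General solution: y = e^(-2x)(C₁cos(5x) + C₂sin(5x))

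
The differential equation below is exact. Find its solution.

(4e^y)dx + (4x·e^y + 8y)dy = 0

Verify exactness: ∂M/∂y = ∂N/∂x ✓
Find F(x,y) such that ∂F/∂x = M, ∂F/∂y = N
Solution: 4x·e^y + 4y² = C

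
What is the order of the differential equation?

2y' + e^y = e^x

The order is 1 (highest derivative is of order 1).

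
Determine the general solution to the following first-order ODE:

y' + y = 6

Using integrating factor method:

General solution: y = 6 + Ce^(-x)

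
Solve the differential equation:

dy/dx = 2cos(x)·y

Separating variables and integrating:
ln|y| = 2sin(x) + C

General solution: y = Ce^(2sin(x))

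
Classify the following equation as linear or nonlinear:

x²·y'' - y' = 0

Linear (y and its derivatives appear to the first power only, no products of y terms)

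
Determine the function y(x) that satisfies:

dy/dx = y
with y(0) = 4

General solution: y = Ce^x
Applying IC y(0) = 4:
Particular solution: y = 4e^x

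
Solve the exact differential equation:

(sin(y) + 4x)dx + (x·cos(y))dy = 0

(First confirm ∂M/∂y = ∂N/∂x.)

Verify exactness: ∂M/∂y = ∂N/∂x ✓
Find F(x,y) such that ∂F/∂x = M, ∂F/∂y = N
Solution: x·sin(y) + 2x² = C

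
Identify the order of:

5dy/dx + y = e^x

The order is 1 (highest derivative is of order 1).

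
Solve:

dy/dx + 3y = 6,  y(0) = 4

General solution: y = 2 + Ce^(-3x)
Applying y(0) = 4: C = 4 - 2 = 2
Particular solution: y = 2 + 2e^(-3x)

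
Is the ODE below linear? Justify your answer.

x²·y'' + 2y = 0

Yes. Linear (y and its derivatives appear to the first power only, no products of y terms)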